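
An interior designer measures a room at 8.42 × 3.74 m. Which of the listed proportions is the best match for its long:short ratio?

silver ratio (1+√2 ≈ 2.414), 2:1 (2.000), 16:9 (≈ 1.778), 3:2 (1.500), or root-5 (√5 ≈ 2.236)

Ratio = 8.42 / 3.74 ≈ 2.251.
Distances: silver ratio 2.414 (Δ 0.163); 2:1 2.000 (Δ 0.251); 16:9 1.778 (Δ 0.473); 3:2 1.500 (Δ 0.751); root-5 2.236 (Δ 0.015).

root-5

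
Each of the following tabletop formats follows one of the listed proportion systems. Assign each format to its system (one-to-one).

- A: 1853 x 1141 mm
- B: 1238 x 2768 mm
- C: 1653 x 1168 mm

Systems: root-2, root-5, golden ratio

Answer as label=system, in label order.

Ratios: A ≈ 1.624; B ≈ 2.236; C ≈ 1.415.
Targets: root-2 ≈ 1.414; root-5 ≈ 2.236; golden ratio ≈ 1.618.

A=golden ratio, B=root-5, C=root-2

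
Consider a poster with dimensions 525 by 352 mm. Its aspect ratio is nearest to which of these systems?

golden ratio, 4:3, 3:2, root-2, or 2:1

3:2

Ratio = 525 / 352 ≈ 1.491.
Distances: golden ratio 1.618 (Δ 0.127); 4:3 1.333 (Δ 0.158); 3:2 1.500 (Δ 0.009); root-2 1.414 (Δ 0.077); 2:1 2.000 (Δ 0.509).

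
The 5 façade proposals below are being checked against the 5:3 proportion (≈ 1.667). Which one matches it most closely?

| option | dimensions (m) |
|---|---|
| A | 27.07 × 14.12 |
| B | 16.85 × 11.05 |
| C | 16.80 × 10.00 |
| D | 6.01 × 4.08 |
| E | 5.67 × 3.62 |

Ratios (long/short): A ≈ 1.917; B ≈ 1.525; C ≈ 1.680; D ≈ 1.473; E ≈ 1.566.
5:3 ≈ 1.667; option C is nearest (Δ 0.013).

C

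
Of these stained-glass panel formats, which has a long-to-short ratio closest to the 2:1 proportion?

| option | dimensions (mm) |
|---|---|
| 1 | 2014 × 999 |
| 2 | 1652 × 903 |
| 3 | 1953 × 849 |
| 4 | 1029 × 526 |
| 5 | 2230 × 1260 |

Ratios (long/short): 1 ≈ 2.016; 2 ≈ 1.829; 3 ≈ 2.300; 4 ≈ 1.956; 5 ≈ 1.770.
2:1 ≈ 2.000; option 1 is nearest (Δ 0.016).

1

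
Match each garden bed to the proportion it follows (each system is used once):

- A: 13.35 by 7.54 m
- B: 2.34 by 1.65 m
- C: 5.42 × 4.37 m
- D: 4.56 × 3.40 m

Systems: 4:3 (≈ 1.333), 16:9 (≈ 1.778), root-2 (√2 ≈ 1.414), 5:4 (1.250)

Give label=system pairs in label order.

A = 13.35/7.54 ≈ 1.771 → 16:9 (1.778)
B = 2.34/1.65 ≈ 1.418 → root-2 (1.414)
C = 5.42/4.37 ≈ 1.240 → 5:4 (1.250)
D = 4.56/3.40 ≈ 1.341 → 4:3 (1.333)

A=16:9, B=root-2, C=5:4, D=4:3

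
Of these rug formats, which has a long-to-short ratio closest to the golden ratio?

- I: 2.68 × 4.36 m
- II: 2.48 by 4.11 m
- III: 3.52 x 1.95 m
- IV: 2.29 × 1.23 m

I

Ratios (long/short): I ≈ 1.627; II ≈ 1.657; III ≈ 1.805; IV ≈ 1.862.
golden ratio ≈ 1.618; option I is nearest (Δ 0.009).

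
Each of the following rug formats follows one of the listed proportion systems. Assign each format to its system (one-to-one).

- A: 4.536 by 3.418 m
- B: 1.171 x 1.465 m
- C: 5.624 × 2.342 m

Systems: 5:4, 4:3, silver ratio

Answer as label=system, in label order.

A=4:3, B=5:4, C=silver ratio

A = 4.536/3.418 ≈ 1.327 → 4:3 (1.333)
B = 1.465/1.171 ≈ 1.251 → 5:4 (1.250)
C = 5.624/2.342 ≈ 2.401 → silver ratio (2.414)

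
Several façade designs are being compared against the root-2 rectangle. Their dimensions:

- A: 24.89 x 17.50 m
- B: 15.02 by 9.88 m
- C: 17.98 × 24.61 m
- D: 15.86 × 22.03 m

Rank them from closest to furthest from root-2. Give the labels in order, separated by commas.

Ratios: A = 24.89 / 17.50 ≈ 1.422; B = 15.02 / 9.88 ≈ 1.520; C = 24.61 / 17.98 ≈ 1.369; D = 22.03 / 15.86 ≈ 1.389.
|Δ from 1.414|: A 0.008; B 0.106; C 0.045; D 0.025.

A, D, C, B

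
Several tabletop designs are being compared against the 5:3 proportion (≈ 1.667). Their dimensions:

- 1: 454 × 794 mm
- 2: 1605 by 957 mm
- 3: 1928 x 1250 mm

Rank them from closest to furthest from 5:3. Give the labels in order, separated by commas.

2, 1, 3

1: 794/454 ≈ 1.749 → |1.749 − 1.667| = 0.082
2: 1605/957 ≈ 1.677 → |1.677 − 1.667| = 0.010
3: 1928/1250 ≈ 1.542 → |1.542 − 1.667| = 0.125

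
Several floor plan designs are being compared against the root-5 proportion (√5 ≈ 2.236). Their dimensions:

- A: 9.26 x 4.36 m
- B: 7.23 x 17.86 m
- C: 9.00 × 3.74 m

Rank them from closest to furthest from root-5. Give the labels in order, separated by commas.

A, C, B

Ratios: A = 9.26 / 4.36 ≈ 2.124; B = 17.86 / 7.23 ≈ 2.470; C = 9.00 / 3.74 ≈ 2.406.
|Δ from 2.236|: A 0.112; B 0.234; C 0.170.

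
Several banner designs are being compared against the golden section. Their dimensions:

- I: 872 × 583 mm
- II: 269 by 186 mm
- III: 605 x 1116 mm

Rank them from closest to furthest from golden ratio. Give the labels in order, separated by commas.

I, II, III

Ratios: I = 872 / 583 ≈ 1.496; II = 269 / 186 ≈ 1.446; III = 1116 / 605 ≈ 1.845.
|Δ from 1.618|: I 0.122; II 0.172; III 0.227.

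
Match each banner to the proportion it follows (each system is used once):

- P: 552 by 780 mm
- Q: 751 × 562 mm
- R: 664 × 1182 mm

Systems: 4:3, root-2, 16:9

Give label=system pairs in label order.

P=root-2, Q=4:3, R=16:9

P = 780/552 ≈ 1.413 → root-2 (1.414)
Q = 751/562 ≈ 1.336 → 4:3 (1.333)
R = 1182/664 ≈ 1.780 → 16:9 (1.778)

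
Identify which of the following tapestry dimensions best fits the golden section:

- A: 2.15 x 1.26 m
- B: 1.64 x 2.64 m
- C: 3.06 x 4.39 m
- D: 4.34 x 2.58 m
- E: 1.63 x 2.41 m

Target golden ratio ≈ 1.618.
A: 1.706 (Δ0.088)  B: 1.610 (Δ0.008)  C: 1.435 (Δ0.183)  D: 1.682 (Δ0.064)  E: 1.479 (Δ0.139)

B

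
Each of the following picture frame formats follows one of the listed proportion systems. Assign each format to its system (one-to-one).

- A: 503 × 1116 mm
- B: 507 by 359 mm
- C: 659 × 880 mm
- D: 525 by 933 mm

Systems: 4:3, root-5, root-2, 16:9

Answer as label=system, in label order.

Ratios: A ≈ 2.219; B ≈ 1.412; C ≈ 1.335; D ≈ 1.777.
Targets: 4:3 ≈ 1.333; root-5 ≈ 2.236; root-2 ≈ 1.414; 16:9 ≈ 1.778.

A=root-5, B=root-2, C=4:3, D=16:9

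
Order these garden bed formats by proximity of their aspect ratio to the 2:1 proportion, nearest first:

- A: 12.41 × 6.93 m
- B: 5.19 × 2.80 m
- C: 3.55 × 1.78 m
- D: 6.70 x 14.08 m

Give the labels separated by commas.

C, D, B, A

A: 12.41/6.93 ≈ 1.791 → |1.791 − 2.000| = 0.209
B: 5.19/2.80 ≈ 1.854 → |1.854 − 2.000| = 0.146
C: 3.55/1.78 ≈ 1.994 → |1.994 − 2.000| = 0.006
D: 14.08/6.70 ≈ 2.101 → |2.101 − 2.000| = 0.101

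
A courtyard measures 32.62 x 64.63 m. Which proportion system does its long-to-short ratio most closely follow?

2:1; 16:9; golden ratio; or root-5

Ratio = 64.63 / 32.62 ≈ 1.981.
Distances: 2:1 2.000 (Δ 0.019); 16:9 1.778 (Δ 0.203); golden ratio 1.618 (Δ 0.363); root-5 2.236 (Δ 0.255).

2:1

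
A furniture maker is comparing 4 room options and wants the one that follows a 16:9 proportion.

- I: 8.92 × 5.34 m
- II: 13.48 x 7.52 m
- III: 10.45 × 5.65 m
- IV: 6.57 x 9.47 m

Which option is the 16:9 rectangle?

Ratios (long/short): I ≈ 1.670; II ≈ 1.793; III ≈ 1.850; IV ≈ 1.441.
16:9 ≈ 1.778; option II is nearest (Δ 0.015).

II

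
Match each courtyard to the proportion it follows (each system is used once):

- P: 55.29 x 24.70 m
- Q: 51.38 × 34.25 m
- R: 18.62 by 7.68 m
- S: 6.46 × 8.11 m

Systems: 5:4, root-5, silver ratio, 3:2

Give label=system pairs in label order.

P=root-5, Q=3:2, R=silver ratio, S=5:4

P = 55.29/24.70 ≈ 2.238 → root-5 (2.236)
Q = 51.38/34.25 ≈ 1.500 → 3:2 (1.500)
R = 18.62/7.68 ≈ 2.424 → silver ratio (2.414)
S = 8.11/6.46 ≈ 1.255 → 5:4 (1.250)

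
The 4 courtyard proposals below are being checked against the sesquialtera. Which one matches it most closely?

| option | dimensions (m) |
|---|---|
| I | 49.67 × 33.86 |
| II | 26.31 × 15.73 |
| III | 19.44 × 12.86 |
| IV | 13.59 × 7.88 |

Ratios (long/short): I ≈ 1.467; II ≈ 1.673; III ≈ 1.512; IV ≈ 1.725.
3:2 ≈ 1.500; option III is nearest (Δ 0.012).

III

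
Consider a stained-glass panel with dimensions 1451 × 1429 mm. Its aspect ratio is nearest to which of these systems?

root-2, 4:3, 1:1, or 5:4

1451/1429 ≈ 1.015. Nearest candidates are 1:1 (1.000, off by 0.015) and 5:4 (1.250, off by 0.235).

1:1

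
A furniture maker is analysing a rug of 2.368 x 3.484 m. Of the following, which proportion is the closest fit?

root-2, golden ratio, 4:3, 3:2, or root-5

3:2

Ratio = 3.484 / 2.368 ≈ 1.471.
Distances: root-2 1.414 (Δ 0.057); golden ratio 1.618 (Δ 0.147); 4:3 1.333 (Δ 0.138); 3:2 1.500 (Δ 0.029); root-5 2.236 (Δ 0.765).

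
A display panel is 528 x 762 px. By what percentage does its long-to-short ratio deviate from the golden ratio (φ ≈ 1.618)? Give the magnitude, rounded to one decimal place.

Ratio = 762 / 528 ≈ 1.4432.
Ideal golden ratio ≈ 1.6180. |1.4432 − 1.6180| / 1.6180 ≈ 10.80% → 10.8%.

10.8%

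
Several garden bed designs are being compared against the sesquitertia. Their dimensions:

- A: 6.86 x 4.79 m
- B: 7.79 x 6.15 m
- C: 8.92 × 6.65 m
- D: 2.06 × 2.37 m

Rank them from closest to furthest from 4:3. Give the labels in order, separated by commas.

C, B, A, D

A: 6.86/4.79 ≈ 1.432 → |1.432 − 1.333| = 0.099
B: 7.79/6.15 ≈ 1.267 → |1.267 − 1.333| = 0.066
C: 8.92/6.65 ≈ 1.341 → |1.341 − 1.333| = 0.008
D: 2.37/2.06 ≈ 1.150 → |1.150 − 1.333| = 0.183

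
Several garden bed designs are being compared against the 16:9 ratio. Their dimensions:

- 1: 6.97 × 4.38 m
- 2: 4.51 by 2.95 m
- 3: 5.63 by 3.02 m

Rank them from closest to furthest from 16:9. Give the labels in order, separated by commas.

Ratios: 1 = 6.97 / 4.38 ≈ 1.591; 2 = 4.51 / 2.95 ≈ 1.529; 3 = 5.63 / 3.02 ≈ 1.864.
|Δ from 1.778|: 1 0.187; 2 0.249; 3 0.086.

3, 1, 2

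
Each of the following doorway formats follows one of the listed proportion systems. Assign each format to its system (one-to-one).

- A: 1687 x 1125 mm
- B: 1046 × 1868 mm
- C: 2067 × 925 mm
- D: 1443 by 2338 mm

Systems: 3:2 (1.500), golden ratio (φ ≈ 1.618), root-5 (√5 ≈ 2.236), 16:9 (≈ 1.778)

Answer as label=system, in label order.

Ratios: A ≈ 1.500; B ≈ 1.786; C ≈ 2.235; D ≈ 1.620.
Targets: 3:2 ≈ 1.500; golden ratio ≈ 1.618; root-5 ≈ 2.236; 16:9 ≈ 1.778.

A=3:2, B=16:9, C=root-5, D=golden ratio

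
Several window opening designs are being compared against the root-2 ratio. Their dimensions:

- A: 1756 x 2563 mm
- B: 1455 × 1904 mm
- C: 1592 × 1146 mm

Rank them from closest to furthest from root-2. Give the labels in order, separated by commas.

C, A, B

A: 2563/1756 ≈ 1.460 → |1.460 − 1.414| = 0.046
B: 1904/1455 ≈ 1.309 → |1.309 − 1.414| = 0.105
C: 1592/1146 ≈ 1.389 → |1.389 − 1.414| = 0.025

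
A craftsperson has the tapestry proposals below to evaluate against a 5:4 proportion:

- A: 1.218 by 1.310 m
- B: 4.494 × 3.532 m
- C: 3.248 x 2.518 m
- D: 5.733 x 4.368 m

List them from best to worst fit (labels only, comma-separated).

A: 1.310/1.218 ≈ 1.076 → |1.076 − 1.250| = 0.174
B: 4.494/3.532 ≈ 1.272 → |1.272 − 1.250| = 0.022
C: 3.248/2.518 ≈ 1.290 → |1.290 − 1.250| = 0.040
D: 5.733/4.368 ≈ 1.312 → |1.312 − 1.250| = 0.062

B, C, D, A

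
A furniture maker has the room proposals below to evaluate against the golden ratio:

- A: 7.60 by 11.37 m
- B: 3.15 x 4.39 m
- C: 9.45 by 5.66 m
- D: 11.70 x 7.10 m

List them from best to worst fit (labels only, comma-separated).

D, C, A, B

Ratios: A = 11.37 / 7.60 ≈ 1.496; B = 4.39 / 3.15 ≈ 1.394; C = 9.45 / 5.66 ≈ 1.670; D = 11.70 / 7.10 ≈ 1.648.
|Δ from 1.618|: A 0.122; B 0.224; C 0.052; D 0.030.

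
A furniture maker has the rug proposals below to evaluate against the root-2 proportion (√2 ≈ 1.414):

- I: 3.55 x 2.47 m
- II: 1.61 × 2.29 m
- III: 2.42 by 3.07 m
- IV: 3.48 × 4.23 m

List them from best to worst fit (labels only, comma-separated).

II, I, III, IV

I: 3.55/2.47 ≈ 1.437 → |1.437 − 1.414| = 0.023
II: 2.29/1.61 ≈ 1.422 → |1.422 − 1.414| = 0.008
III: 3.07/2.42 ≈ 1.269 → |1.269 − 1.414| = 0.145
IV: 4.23/3.48 ≈ 1.216 → |1.216 − 1.414| = 0.198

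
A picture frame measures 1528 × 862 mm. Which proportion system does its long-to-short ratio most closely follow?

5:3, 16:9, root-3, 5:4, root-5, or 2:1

1528/862 ≈ 1.773. Nearest candidates are 16:9 (1.778, off by 0.005) and root-3 (1.732, off by 0.041).

16:9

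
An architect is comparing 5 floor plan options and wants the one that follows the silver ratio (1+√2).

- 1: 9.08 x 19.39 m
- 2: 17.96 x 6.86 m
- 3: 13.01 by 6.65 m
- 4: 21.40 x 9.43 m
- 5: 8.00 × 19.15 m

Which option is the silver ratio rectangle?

Ratios (long/short): 1 ≈ 2.135; 2 ≈ 2.618; 3 ≈ 1.956; 4 ≈ 2.269; 5 ≈ 2.394.
silver ratio ≈ 2.414; option 5 is nearest (Δ 0.020).

5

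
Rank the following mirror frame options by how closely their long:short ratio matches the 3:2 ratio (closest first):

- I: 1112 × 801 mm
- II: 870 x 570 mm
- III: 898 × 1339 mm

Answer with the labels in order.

Ratios: I = 1112 / 801 ≈ 1.388; II = 870 / 570 ≈ 1.526; III = 1339 / 898 ≈ 1.491.
|Δ from 1.500|: I 0.112; II 0.026; III 0.009.

III, II, I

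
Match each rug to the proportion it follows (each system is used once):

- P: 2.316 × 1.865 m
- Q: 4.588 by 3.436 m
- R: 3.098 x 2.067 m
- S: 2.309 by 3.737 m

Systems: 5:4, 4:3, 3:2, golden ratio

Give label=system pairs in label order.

P=5:4, Q=4:3, R=3:2, S=golden ratio

P = 2.316/1.865 ≈ 1.242 → 5:4 (1.250)
Q = 4.588/3.436 ≈ 1.335 → 4:3 (1.333)
R = 3.098/2.067 ≈ 1.499 → 3:2 (1.500)
S = 3.737/2.309 ≈ 1.618 → golden ratio (1.618)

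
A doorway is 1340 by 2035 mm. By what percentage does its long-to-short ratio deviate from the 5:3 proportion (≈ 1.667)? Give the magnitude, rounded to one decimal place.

Ratio = 2035 / 1340 ≈ 1.5187.
Ideal 5:3 ≈ 1.6667. |1.5187 − 1.6667| / 1.6667 ≈ 8.88% → 8.9%.

8.9%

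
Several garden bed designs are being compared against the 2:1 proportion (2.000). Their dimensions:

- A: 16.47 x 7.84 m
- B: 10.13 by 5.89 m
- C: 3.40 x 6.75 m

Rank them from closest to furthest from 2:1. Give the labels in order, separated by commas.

Ratios: A = 16.47 / 7.84 ≈ 2.101; B = 10.13 / 5.89 ≈ 1.720; C = 6.75 / 3.40 ≈ 1.985.
|Δ from 2.000|: A 0.101; B 0.280; C 0.015.

C, A, B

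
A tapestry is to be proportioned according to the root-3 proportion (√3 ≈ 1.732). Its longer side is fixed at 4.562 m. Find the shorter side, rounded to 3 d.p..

root-3 ≈ 1.73205.
Shorter side = 4.562 ÷ 1.73205 ≈ 2.63387 → 2.634 m.

2.634 m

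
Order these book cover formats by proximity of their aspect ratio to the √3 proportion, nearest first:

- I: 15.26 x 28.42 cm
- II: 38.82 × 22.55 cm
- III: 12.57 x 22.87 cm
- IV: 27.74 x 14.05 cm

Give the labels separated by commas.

II, III, I, IV

I: 28.42/15.26 ≈ 1.862 → |1.862 − 1.732| = 0.130
II: 38.82/22.55 ≈ 1.722 → |1.722 − 1.732| = 0.010
III: 22.87/12.57 ≈ 1.819 → |1.819 − 1.732| = 0.087
IV: 27.74/14.05 ≈ 1.974 → |1.974 − 1.732| = 0.242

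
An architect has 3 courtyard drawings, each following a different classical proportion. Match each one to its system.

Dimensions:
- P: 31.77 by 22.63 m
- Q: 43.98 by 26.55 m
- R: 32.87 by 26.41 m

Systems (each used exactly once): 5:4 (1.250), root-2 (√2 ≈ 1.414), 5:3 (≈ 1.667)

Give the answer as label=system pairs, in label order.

P = 31.77/22.63 ≈ 1.404 → root-2 (1.414)
Q = 43.98/26.55 ≈ 1.656 → 5:3 (1.667)
R = 32.87/26.41 ≈ 1.245 → 5:4 (1.250)

P=root-2, Q=5:3, R=5:4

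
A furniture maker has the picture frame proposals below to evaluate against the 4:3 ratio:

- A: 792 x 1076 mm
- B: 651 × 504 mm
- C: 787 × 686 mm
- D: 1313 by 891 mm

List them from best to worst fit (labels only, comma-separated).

A, B, D, C

Ratios: A = 1076 / 792 ≈ 1.359; B = 651 / 504 ≈ 1.292; C = 787 / 686 ≈ 1.147; D = 1313 / 891 ≈ 1.474.
|Δ from 1.333|: A 0.026; B 0.041; C 0.186; D 0.141.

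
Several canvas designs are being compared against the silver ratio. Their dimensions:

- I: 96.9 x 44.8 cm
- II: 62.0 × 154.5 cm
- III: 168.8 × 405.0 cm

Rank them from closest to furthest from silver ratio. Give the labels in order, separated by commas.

Ratios: I = 96.9 / 44.8 ≈ 2.163; II = 154.5 / 62.0 ≈ 2.492; III = 405.0 / 168.8 ≈ 2.399.
|Δ from 2.414|: I 0.251; II 0.078; III 0.015.

III, II, I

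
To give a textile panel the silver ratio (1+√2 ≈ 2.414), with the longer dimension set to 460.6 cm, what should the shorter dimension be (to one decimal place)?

silver ratio ≈ 2.41421.
Shorter side = 460.6 ÷ 2.41421 ≈ 190.787 → 190.8 cm.

190.8 cm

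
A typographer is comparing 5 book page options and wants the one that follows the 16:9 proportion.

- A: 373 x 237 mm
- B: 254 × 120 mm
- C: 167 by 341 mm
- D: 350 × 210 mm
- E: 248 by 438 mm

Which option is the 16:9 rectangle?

Target 16:9 ≈ 1.778.
A: 1.574 (Δ0.204)  B: 2.117 (Δ0.339)  C: 2.042 (Δ0.264)  D: 1.667 (Δ0.111)  E: 1.766 (Δ0.012)

E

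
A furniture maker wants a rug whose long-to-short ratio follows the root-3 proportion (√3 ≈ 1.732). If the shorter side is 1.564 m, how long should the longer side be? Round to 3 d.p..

root-3 ≈ 1.73205.
Longer side = 1.564 × 1.73205 ≈ 2.70893 → 2.709 m.

2.709 m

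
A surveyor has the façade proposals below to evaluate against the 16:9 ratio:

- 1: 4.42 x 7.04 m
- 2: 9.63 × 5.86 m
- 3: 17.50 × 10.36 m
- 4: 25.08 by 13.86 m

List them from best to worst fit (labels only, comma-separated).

Ratios: 1 = 7.04 / 4.42 ≈ 1.593; 2 = 9.63 / 5.86 ≈ 1.643; 3 = 17.50 / 10.36 ≈ 1.689; 4 = 25.08 / 13.86 ≈ 1.810.
|Δ from 1.778|: 1 0.185; 2 0.135; 3 0.089; 4 0.032.

4, 3, 2, 1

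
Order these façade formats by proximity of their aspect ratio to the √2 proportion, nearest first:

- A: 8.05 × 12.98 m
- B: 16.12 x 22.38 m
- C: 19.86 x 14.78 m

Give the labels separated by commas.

B, C, A

A: 12.98/8.05 ≈ 1.612 → |1.612 − 1.414| = 0.198
B: 22.38/16.12 ≈ 1.388 → |1.388 − 1.414| = 0.026
C: 19.86/14.78 ≈ 1.344 → |1.344 − 1.414| = 0.070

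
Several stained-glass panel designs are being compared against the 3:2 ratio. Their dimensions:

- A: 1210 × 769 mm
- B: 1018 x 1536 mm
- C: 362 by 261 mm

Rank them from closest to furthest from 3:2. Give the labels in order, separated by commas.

B, A, C

A: 1210/769 ≈ 1.573 → |1.573 − 1.500| = 0.073
B: 1536/1018 ≈ 1.509 → |1.509 − 1.500| = 0.009
C: 362/261 ≈ 1.387 → |1.387 − 1.500| = 0.113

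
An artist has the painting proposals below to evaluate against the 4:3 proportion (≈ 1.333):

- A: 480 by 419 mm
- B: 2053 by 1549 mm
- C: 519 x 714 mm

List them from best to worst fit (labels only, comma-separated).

Ratios: A = 480 / 419 ≈ 1.146; B = 2053 / 1549 ≈ 1.325; C = 714 / 519 ≈ 1.376.
|Δ from 1.333|: A 0.187; B 0.008; C 0.043.

B, C, A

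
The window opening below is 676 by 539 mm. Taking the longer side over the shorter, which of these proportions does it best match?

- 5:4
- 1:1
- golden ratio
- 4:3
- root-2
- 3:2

Ratio = 676 / 539 ≈ 1.254.
Distances: 5:4 1.250 (Δ 0.004); 1:1 1.000 (Δ 0.254); golden ratio 1.618 (Δ 0.364); 4:3 1.333 (Δ 0.079); root-2 1.414 (Δ 0.160); 3:2 1.500 (Δ 0.246).

5:4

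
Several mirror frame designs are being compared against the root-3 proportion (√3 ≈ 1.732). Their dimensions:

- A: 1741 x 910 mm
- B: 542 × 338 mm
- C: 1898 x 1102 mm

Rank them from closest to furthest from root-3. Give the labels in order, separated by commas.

Ratios: A = 1741 / 910 ≈ 1.913; B = 542 / 338 ≈ 1.604; C = 1898 / 1102 ≈ 1.722.
|Δ from 1.732|: A 0.181; B 0.128; C 0.010.

C, B, A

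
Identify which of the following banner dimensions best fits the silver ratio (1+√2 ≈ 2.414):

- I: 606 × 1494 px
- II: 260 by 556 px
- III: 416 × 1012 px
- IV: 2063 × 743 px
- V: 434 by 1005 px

Ratios (long/short): I ≈ 2.465; II ≈ 2.138; III ≈ 2.433; IV ≈ 2.777; V ≈ 2.316.
silver ratio ≈ 2.414; option III is nearest (Δ 0.019).

III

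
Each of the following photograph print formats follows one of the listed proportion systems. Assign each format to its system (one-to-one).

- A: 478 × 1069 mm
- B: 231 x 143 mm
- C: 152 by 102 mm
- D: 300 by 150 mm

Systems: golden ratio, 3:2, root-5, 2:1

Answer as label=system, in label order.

A=root-5, B=golden ratio, C=3:2, D=2:1

Ratios: A ≈ 2.236; B ≈ 1.615; C ≈ 1.490; D ≈ 2.000.
Targets: golden ratio ≈ 1.618; 3:2 ≈ 1.500; root-5 ≈ 2.236; 2:1 ≈ 2.000.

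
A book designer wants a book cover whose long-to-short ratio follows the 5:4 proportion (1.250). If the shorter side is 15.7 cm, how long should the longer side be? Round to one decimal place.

19.6 cm

5:4 = 1.25000.
Longer side = 15.7 × 1.25000 ≈ 19.625 → 19.6 cm.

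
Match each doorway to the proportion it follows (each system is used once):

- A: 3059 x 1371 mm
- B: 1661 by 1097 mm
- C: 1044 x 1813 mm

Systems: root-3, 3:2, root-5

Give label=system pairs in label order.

A = 3059/1371 ≈ 2.231 → root-5 (2.236)
B = 1661/1097 ≈ 1.514 → 3:2 (1.500)
C = 1813/1044 ≈ 1.737 → root-3 (1.732)

A=root-5, B=3:2, C=root-3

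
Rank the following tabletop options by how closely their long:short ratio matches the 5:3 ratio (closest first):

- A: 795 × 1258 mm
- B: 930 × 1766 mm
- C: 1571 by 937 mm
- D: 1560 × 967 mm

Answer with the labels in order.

C, D, A, B

Ratios: A = 1258 / 795 ≈ 1.582; B = 1766 / 930 ≈ 1.899; C = 1571 / 937 ≈ 1.677; D = 1560 / 967 ≈ 1.613.
|Δ from 1.667|: A 0.085; B 0.232; C 0.010; D 0.054.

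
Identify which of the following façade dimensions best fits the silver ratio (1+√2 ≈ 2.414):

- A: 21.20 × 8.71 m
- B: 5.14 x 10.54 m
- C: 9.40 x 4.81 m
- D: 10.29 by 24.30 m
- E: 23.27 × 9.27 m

Ratios (long/short): A ≈ 2.434; B ≈ 2.051; C ≈ 1.954; D ≈ 2.362; E ≈ 2.510.
silver ratio ≈ 2.414; option A is nearest (Δ 0.020).

A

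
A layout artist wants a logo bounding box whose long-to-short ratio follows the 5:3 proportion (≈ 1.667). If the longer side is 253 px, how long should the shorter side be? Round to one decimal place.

151.8 px

5:3 ≈ 1.66667.
Shorter side = 253 ÷ 1.66667 ≈ 151.800 → 151.8 px.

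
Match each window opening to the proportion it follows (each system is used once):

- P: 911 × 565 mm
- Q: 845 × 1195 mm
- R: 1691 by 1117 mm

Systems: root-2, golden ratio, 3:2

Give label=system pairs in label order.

Ratios: P ≈ 1.612; Q ≈ 1.414; R ≈ 1.514.
Targets: root-2 ≈ 1.414; golden ratio ≈ 1.618; 3:2 ≈ 1.500.

P=golden ratio, Q=root-2, R=3:2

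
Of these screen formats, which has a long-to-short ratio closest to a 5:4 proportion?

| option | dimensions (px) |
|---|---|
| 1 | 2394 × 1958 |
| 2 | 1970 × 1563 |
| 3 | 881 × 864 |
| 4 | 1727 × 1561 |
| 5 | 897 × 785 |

2

Target 5:4 ≈ 1.250.
1: 1.223 (Δ0.027)  2: 1.260 (Δ0.010)  3: 1.020 (Δ0.230)  4: 1.106 (Δ0.144)  5: 1.143 (Δ0.107)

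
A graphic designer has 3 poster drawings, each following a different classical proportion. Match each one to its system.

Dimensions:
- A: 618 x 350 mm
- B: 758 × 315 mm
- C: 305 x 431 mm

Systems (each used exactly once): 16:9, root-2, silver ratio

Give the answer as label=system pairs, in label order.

A=16:9, B=silver ratio, C=root-2

Ratios: A ≈ 1.766; B ≈ 2.406; C ≈ 1.413.
Targets: 16:9 ≈ 1.778; root-2 ≈ 1.414; silver ratio ≈ 2.414.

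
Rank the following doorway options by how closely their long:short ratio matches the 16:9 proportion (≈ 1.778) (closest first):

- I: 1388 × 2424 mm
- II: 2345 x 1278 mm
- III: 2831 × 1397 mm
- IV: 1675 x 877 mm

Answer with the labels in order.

I: 2424/1388 ≈ 1.746 → |1.746 − 1.778| = 0.032
II: 2345/1278 ≈ 1.835 → |1.835 − 1.778| = 0.057
III: 2831/1397 ≈ 2.026 → |2.026 − 1.778| = 0.248
IV: 1675/877 ≈ 1.910 → |1.910 − 1.778| = 0.132

I, II, IV, III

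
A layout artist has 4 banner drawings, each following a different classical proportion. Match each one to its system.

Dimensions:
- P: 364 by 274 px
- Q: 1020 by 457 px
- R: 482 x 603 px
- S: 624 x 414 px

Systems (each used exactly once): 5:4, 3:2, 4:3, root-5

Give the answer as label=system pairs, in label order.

P=4:3, Q=root-5, R=5:4, S=3:2

Ratios: P ≈ 1.328; Q ≈ 2.232; R ≈ 1.251; S ≈ 1.507.
Targets: 5:4 ≈ 1.250; 3:2 ≈ 1.500; 4:3 ≈ 1.333; root-5 ≈ 2.236.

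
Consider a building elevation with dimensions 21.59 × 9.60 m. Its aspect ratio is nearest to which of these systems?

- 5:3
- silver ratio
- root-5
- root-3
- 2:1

root-5

Ratio = 21.59 / 9.60 ≈ 2.249.
Distances: 5:3 1.667 (Δ 0.582); silver ratio 2.414 (Δ 0.165); root-5 2.236 (Δ 0.013); root-3 1.732 (Δ 0.517); 2:1 2.000 (Δ 0.249).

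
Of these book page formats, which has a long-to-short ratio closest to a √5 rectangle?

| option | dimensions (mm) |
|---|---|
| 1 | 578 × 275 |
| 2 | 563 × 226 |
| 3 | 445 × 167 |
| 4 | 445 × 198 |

4

Ratios (long/short): 1 ≈ 2.102; 2 ≈ 2.491; 3 ≈ 2.665; 4 ≈ 2.247.
root-5 ≈ 2.236; option 4 is nearest (Δ 0.011).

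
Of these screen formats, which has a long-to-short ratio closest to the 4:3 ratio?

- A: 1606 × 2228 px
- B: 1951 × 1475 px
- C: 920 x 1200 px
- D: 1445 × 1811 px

B

Target 4:3 ≈ 1.333.
A: 1.387 (Δ0.054)  B: 1.323 (Δ0.010)  C: 1.304 (Δ0.029)  D: 1.253 (Δ0.080)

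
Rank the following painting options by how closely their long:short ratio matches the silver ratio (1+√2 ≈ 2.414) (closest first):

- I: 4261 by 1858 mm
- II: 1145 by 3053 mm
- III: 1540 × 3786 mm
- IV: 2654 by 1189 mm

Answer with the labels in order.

I: 4261/1858 ≈ 2.293 → |2.293 − 2.414| = 0.121
II: 3053/1145 ≈ 2.666 → |2.666 − 2.414| = 0.252
III: 3786/1540 ≈ 2.458 → |2.458 − 2.414| = 0.044
IV: 2654/1189 ≈ 2.232 → |2.232 − 2.414| = 0.182

III, I, IV, II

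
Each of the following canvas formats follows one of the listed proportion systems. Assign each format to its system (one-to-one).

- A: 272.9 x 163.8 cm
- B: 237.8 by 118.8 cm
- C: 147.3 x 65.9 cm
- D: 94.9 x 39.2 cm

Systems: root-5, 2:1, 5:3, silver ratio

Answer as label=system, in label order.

A=5:3, B=2:1, C=root-5, D=silver ratio

A = 272.9/163.8 ≈ 1.666 → 5:3 (1.667)
B = 237.8/118.8 ≈ 2.002 → 2:1 (2.000)
C = 147.3/65.9 ≈ 2.235 → root-5 (2.236)
D = 94.9/39.2 ≈ 2.421 → silver ratio (2.414)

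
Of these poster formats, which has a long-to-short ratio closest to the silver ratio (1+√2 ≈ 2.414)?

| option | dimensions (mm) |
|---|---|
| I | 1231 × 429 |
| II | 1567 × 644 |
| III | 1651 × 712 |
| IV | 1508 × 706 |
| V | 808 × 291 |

II

Target silver ratio ≈ 2.414.
I: 2.869 (Δ0.455)  II: 2.433 (Δ0.019)  III: 2.319 (Δ0.095)  IV: 2.136 (Δ0.278)  V: 2.777 (Δ0.363)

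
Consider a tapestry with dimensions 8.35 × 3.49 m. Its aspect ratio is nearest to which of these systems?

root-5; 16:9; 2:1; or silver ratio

silver ratio

8.35/3.49 ≈ 2.393. Nearest candidates are silver ratio (2.414, off by 0.021) and root-5 (2.236, off by 0.157).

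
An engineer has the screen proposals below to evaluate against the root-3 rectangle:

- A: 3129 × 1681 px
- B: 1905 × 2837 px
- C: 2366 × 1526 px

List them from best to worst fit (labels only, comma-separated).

A: 3129/1681 ≈ 1.861 → |1.861 − 1.732| = 0.129
B: 2837/1905 ≈ 1.489 → |1.489 − 1.732| = 0.243
C: 2366/1526 ≈ 1.550 → |1.550 − 1.732| = 0.182

A, C, B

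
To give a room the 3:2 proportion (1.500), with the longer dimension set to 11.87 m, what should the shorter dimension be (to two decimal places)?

3:2 = 1.50000.
Shorter side = 11.87 ÷ 1.50000 ≈ 7.9133 → 7.91 m.

7.91 m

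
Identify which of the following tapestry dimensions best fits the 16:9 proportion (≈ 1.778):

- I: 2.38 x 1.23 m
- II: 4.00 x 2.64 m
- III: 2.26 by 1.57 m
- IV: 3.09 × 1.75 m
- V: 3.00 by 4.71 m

IV

Ratios (long/short): I ≈ 1.935; II ≈ 1.515; III ≈ 1.439; IV ≈ 1.766; V ≈ 1.570.
16:9 ≈ 1.778; option IV is nearest (Δ 0.012).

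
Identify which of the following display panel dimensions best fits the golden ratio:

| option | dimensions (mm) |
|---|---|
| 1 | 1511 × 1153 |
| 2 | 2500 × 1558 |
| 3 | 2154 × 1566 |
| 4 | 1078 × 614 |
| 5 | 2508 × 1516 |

2

Ratios (long/short): 1 ≈ 1.310; 2 ≈ 1.605; 3 ≈ 1.375; 4 ≈ 1.756; 5 ≈ 1.654.
golden ratio ≈ 1.618; option 2 is nearest (Δ 0.013).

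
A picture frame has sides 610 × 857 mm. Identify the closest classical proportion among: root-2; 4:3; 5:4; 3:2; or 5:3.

root-2

Ratio = 857 / 610 ≈ 1.405.
Distances: root-2 1.414 (Δ 0.009); 4:3 1.333 (Δ 0.072); 5:4 1.250 (Δ 0.155); 3:2 1.500 (Δ 0.095); 5:3 1.667 (Δ 0.262).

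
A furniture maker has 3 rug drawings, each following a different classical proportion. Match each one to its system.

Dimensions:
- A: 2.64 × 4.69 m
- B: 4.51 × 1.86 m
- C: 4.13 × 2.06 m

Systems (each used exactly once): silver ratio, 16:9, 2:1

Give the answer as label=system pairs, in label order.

A = 4.69/2.64 ≈ 1.777 → 16:9 (1.778)
B = 4.51/1.86 ≈ 2.425 → silver ratio (2.414)
C = 4.13/2.06 ≈ 2.005 → 2:1 (2.000)

A=16:9, B=silver ratio, C=2:1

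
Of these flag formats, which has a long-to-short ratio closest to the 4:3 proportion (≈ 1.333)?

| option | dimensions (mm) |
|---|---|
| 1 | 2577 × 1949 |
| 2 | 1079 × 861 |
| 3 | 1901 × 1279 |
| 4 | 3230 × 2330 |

1

Ratios (long/short): 1 ≈ 1.322; 2 ≈ 1.253; 3 ≈ 1.486; 4 ≈ 1.386.
4:3 ≈ 1.333; option 1 is nearest (Δ 0.011).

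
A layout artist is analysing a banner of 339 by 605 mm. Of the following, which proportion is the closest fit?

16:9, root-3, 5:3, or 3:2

Ratio = 605 / 339 ≈ 1.785.
Distances: 16:9 1.778 (Δ 0.007); root-3 1.732 (Δ 0.053); 5:3 1.667 (Δ 0.118); 3:2 1.500 (Δ 0.285).

16:9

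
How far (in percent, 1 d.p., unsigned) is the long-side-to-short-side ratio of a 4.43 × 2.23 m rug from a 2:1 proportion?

0.7%

Ratio = 4.43 / 2.23 ≈ 1.9865.
Ideal 2:1 = 2.0000. |1.9865 − 2.0000| / 2.0000 ≈ 0.68% → 0.7%.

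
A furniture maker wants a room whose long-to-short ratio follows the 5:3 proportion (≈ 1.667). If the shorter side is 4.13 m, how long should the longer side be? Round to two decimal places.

5:3 ≈ 1.66667.
Longer side = 4.13 × 1.66667 ≈ 6.8833 → 6.88 m.

6.88 m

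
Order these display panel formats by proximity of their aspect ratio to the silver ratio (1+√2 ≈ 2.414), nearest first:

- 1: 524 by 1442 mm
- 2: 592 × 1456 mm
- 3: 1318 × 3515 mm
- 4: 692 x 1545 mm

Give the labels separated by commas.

Ratios: 1 = 1442 / 524 ≈ 2.752; 2 = 1456 / 592 ≈ 2.459; 3 = 3515 / 1318 ≈ 2.667; 4 = 1545 / 692 ≈ 2.233.
|Δ from 2.414|: 1 0.338; 2 0.045; 3 0.253; 4 0.181.

2, 4, 3, 1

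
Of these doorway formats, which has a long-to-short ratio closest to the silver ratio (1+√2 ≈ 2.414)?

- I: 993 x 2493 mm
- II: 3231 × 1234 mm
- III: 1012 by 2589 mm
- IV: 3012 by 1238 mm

Ratios (long/short): I ≈ 2.511; II ≈ 2.618; III ≈ 2.558; IV ≈ 2.433.
silver ratio ≈ 2.414; option IV is nearest (Δ 0.019).

IV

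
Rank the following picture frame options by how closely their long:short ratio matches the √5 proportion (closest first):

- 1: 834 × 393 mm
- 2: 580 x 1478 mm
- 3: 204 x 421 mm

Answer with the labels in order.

1, 3, 2

1: 834/393 ≈ 2.122 → |2.122 − 2.236| = 0.114
2: 1478/580 ≈ 2.548 → |2.548 − 2.236| = 0.312
3: 421/204 ≈ 2.064 → |2.064 − 2.236| = 0.172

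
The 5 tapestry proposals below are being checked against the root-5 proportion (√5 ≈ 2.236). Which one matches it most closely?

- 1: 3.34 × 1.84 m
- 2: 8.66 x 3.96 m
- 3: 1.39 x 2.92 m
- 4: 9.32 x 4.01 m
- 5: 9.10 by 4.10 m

Ratios (long/short): 1 ≈ 1.815; 2 ≈ 2.187; 3 ≈ 2.101; 4 ≈ 2.324; 5 ≈ 2.220.
root-5 ≈ 2.236; option 5 is nearest (Δ 0.016).

5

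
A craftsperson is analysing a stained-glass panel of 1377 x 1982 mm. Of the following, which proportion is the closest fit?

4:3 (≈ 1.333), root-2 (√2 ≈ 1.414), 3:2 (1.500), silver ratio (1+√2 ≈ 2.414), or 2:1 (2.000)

root-2

Ratio = 1982 / 1377 ≈ 1.439.
Distances: 4:3 1.333 (Δ 0.106); root-2 1.414 (Δ 0.025); 3:2 1.500 (Δ 0.061); silver ratio 2.414 (Δ 0.975); 2:1 2.000 (Δ 0.561).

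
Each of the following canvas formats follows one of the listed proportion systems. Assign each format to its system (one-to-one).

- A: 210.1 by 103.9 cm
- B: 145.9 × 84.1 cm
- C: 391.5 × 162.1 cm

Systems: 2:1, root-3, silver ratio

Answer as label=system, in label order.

A=2:1, B=root-3, C=silver ratio

A = 210.1/103.9 ≈ 2.022 → 2:1 (2.000)
B = 145.9/84.1 ≈ 1.735 → root-3 (1.732)
C = 391.5/162.1 ≈ 2.415 → silver ratio (2.414)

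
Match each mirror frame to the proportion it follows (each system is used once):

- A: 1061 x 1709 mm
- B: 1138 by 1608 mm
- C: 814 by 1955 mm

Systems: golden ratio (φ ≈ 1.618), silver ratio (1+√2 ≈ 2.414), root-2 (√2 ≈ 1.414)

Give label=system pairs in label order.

A = 1709/1061 ≈ 1.611 → golden ratio (1.618)
B = 1608/1138 ≈ 1.413 → root-2 (1.414)
C = 1955/814 ≈ 2.402 → silver ratio (2.414)

A=golden ratio, B=root-2, C=silver ratio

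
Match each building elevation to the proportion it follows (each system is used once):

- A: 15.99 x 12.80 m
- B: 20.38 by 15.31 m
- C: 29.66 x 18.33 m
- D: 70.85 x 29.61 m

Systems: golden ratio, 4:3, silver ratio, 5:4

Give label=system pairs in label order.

A=5:4, B=4:3, C=golden ratio, D=silver ratio

Ratios: A ≈ 1.249; B ≈ 1.331; C ≈ 1.618; D ≈ 2.393.
Targets: golden ratio ≈ 1.618; 4:3 ≈ 1.333; silver ratio ≈ 2.414; 5:4 ≈ 1.250.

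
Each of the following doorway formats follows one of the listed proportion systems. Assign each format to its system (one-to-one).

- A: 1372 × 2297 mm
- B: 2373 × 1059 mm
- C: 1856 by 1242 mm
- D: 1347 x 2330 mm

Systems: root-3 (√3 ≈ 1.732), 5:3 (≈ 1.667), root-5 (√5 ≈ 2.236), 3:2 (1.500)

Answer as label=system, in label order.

Ratios: A ≈ 1.674; B ≈ 2.241; C ≈ 1.494; D ≈ 1.730.
Targets: root-3 ≈ 1.732; 5:3 ≈ 1.667; root-5 ≈ 2.236; 3:2 ≈ 1.500.

A=5:3, B=root-5, C=3:2, D=root-3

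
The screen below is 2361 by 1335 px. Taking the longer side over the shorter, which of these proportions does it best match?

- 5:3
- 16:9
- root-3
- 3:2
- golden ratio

Ratio = 2361 / 1335 ≈ 1.769.
Distances: 5:3 1.667 (Δ 0.102); 16:9 1.778 (Δ 0.009); root-3 1.732 (Δ 0.037); 3:2 1.500 (Δ 0.269); golden ratio 1.618 (Δ 0.151).

16:9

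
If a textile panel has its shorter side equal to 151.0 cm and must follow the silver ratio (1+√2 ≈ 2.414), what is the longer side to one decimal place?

364.5 cm

silver ratio ≈ 2.41421.
Longer side = 151.0 × 2.41421 ≈ 364.546 → 364.5 cm.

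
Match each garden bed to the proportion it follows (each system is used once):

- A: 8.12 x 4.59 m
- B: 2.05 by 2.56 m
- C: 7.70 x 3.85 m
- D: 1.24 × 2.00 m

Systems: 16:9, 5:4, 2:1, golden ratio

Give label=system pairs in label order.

A=16:9, B=5:4, C=2:1, D=golden ratio

Ratios: A ≈ 1.769; B ≈ 1.249; C ≈ 2.000; D ≈ 1.613.
Targets: 16:9 ≈ 1.778; 5:4 ≈ 1.250; 2:1 ≈ 2.000; golden ratio ≈ 1.618.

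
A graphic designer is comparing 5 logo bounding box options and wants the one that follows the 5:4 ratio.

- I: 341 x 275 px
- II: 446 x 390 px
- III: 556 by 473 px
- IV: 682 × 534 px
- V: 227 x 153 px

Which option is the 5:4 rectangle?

Target 5:4 ≈ 1.250.
I: 1.240 (Δ0.010)  II: 1.144 (Δ0.106)  III: 1.175 (Δ0.075)  IV: 1.277 (Δ0.027)  V: 1.484 (Δ0.234)

I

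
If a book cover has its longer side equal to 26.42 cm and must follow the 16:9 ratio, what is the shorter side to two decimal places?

16:9 ≈ 1.77778.
Shorter side = 26.42 ÷ 1.77778 ≈ 14.8612 → 14.86 cm.

14.86 cm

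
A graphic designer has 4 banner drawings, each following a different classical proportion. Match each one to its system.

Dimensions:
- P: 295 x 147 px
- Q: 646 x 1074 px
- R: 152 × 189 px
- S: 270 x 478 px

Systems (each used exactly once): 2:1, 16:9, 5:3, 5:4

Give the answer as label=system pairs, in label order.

P = 295/147 ≈ 2.007 → 2:1 (2.000)
Q = 1074/646 ≈ 1.663 → 5:3 (1.667)
R = 189/152 ≈ 1.243 → 5:4 (1.250)
S = 478/270 ≈ 1.770 → 16:9 (1.778)

P=2:1, Q=5:3, R=5:4, S=16:9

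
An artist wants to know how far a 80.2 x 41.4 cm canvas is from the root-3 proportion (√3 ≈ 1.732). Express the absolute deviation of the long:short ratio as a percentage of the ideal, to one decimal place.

Ratio = 80.2 / 41.4 ≈ 1.9372.
Ideal root-3 ≈ 1.7321. |1.9372 − 1.7321| / 1.7321 ≈ 11.84% → 11.8%.

11.8%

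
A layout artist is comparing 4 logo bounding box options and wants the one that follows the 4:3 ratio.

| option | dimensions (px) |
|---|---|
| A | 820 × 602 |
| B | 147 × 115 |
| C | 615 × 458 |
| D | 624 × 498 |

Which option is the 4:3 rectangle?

Target 4:3 ≈ 1.333.
A: 1.362 (Δ0.029)  B: 1.278 (Δ0.055)  C: 1.343 (Δ0.010)  D: 1.253 (Δ0.080)

C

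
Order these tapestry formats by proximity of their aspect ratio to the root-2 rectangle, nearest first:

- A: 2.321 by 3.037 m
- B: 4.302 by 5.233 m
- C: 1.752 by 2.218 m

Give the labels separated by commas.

Ratios: A = 3.037 / 2.321 ≈ 1.308; B = 5.233 / 4.302 ≈ 1.216; C = 2.218 / 1.752 ≈ 1.266.
|Δ from 1.414|: A 0.106; B 0.198; C 0.148.

A, C, B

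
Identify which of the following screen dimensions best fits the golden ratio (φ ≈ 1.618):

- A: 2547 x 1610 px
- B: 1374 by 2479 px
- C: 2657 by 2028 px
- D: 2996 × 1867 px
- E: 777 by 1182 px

D

Target golden ratio ≈ 1.618.
A: 1.582 (Δ0.036)  B: 1.804 (Δ0.186)  C: 1.310 (Δ0.308)  D: 1.605 (Δ0.013)  E: 1.521 (Δ0.097)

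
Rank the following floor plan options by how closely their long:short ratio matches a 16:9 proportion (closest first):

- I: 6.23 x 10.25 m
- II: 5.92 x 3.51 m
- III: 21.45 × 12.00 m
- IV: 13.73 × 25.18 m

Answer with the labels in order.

Ratios: I = 10.25 / 6.23 ≈ 1.645; II = 5.92 / 3.51 ≈ 1.687; III = 21.45 / 12.00 ≈ 1.787; IV = 25.18 / 13.73 ≈ 1.834.
|Δ from 1.778|: I 0.133; II 0.091; III 0.009; IV 0.056.

III, IV, II, I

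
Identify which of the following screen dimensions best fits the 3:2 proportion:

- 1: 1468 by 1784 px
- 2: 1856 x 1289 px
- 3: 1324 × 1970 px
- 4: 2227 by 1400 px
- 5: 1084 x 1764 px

Ratios (long/short): 1 ≈ 1.215; 2 ≈ 1.440; 3 ≈ 1.488; 4 ≈ 1.591; 5 ≈ 1.627.
3:2 ≈ 1.500; option 3 is nearest (Δ 0.012).

3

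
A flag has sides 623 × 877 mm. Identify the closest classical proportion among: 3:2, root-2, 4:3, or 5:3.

877/623 ≈ 1.408. Nearest candidates are root-2 (1.414, off by 0.006) and 4:3 (1.333, off by 0.075).

root-2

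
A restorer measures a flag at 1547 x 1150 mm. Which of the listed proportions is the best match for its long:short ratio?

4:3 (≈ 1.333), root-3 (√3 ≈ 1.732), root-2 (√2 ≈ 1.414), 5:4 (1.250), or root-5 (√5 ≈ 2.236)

Ratio = 1547 / 1150 ≈ 1.345.
Distances: 4:3 1.333 (Δ 0.012); root-3 1.732 (Δ 0.387); root-2 1.414 (Δ 0.069); 5:4 1.250 (Δ 0.095); root-5 2.236 (Δ 0.891).

4:3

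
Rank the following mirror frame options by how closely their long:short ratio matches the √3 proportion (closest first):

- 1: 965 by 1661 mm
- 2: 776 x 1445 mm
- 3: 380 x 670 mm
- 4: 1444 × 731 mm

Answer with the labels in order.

Ratios: 1 = 1661 / 965 ≈ 1.721; 2 = 1445 / 776 ≈ 1.862; 3 = 670 / 380 ≈ 1.763; 4 = 1444 / 731 ≈ 1.975.
|Δ from 1.732|: 1 0.011; 2 0.130; 3 0.031; 4 0.243.

1, 3, 2, 4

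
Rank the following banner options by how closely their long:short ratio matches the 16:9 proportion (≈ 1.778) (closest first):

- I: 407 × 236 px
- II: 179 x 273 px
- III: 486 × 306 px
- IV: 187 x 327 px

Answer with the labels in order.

IV, I, III, II

Ratios: I = 407 / 236 ≈ 1.725; II = 273 / 179 ≈ 1.525; III = 486 / 306 ≈ 1.588; IV = 327 / 187 ≈ 1.749.
|Δ from 1.778|: I 0.053; II 0.253; III 0.190; IV 0.029.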